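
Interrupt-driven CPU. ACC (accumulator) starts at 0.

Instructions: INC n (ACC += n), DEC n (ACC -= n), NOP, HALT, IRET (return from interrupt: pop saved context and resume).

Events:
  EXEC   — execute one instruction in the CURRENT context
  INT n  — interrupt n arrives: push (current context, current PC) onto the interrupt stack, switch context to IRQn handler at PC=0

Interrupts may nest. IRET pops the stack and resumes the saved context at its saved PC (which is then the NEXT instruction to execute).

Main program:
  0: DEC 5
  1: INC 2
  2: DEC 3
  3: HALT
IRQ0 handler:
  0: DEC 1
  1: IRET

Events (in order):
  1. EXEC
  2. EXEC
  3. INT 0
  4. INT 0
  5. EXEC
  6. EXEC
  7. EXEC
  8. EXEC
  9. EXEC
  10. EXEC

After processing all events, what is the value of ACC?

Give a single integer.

Event 1 (EXEC): [MAIN] PC=0: DEC 5 -> ACC=-5
Event 2 (EXEC): [MAIN] PC=1: INC 2 -> ACC=-3
Event 3 (INT 0): INT 0 arrives: push (MAIN, PC=2), enter IRQ0 at PC=0 (depth now 1)
Event 4 (INT 0): INT 0 arrives: push (IRQ0, PC=0), enter IRQ0 at PC=0 (depth now 2)
Event 5 (EXEC): [IRQ0] PC=0: DEC 1 -> ACC=-4
Event 6 (EXEC): [IRQ0] PC=1: IRET -> resume IRQ0 at PC=0 (depth now 1)
Event 7 (EXEC): [IRQ0] PC=0: DEC 1 -> ACC=-5
Event 8 (EXEC): [IRQ0] PC=1: IRET -> resume MAIN at PC=2 (depth now 0)
Event 9 (EXEC): [MAIN] PC=2: DEC 3 -> ACC=-8
Event 10 (EXEC): [MAIN] PC=3: HALT

Answer: -8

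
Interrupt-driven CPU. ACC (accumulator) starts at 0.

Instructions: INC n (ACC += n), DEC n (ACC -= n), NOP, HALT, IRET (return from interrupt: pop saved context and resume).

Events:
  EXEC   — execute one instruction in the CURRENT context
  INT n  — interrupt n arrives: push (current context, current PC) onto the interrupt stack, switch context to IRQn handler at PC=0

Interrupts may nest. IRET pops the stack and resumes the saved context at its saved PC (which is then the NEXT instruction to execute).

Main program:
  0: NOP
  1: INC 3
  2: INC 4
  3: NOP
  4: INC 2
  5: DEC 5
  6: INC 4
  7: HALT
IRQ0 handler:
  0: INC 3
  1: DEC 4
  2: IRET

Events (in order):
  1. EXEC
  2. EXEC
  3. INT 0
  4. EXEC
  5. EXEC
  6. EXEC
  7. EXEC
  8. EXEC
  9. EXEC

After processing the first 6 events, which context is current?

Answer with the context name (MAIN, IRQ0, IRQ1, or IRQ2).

Event 1 (EXEC): [MAIN] PC=0: NOP
Event 2 (EXEC): [MAIN] PC=1: INC 3 -> ACC=3
Event 3 (INT 0): INT 0 arrives: push (MAIN, PC=2), enter IRQ0 at PC=0 (depth now 1)
Event 4 (EXEC): [IRQ0] PC=0: INC 3 -> ACC=6
Event 5 (EXEC): [IRQ0] PC=1: DEC 4 -> ACC=2
Event 6 (EXEC): [IRQ0] PC=2: IRET -> resume MAIN at PC=2 (depth now 0)

Answer: MAIN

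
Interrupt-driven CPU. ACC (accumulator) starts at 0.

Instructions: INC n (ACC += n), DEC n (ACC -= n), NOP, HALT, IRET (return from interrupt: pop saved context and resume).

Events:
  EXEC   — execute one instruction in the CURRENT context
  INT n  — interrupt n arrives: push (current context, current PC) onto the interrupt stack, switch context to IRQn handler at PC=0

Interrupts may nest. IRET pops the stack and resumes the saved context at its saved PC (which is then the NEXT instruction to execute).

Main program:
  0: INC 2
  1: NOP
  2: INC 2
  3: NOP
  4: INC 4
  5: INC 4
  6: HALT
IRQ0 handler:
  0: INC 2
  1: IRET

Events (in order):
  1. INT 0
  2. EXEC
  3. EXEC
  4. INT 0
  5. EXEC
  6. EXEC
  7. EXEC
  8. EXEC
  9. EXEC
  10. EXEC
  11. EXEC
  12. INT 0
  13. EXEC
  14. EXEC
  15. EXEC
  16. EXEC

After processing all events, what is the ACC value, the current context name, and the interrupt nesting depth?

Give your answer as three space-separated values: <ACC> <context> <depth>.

Event 1 (INT 0): INT 0 arrives: push (MAIN, PC=0), enter IRQ0 at PC=0 (depth now 1)
Event 2 (EXEC): [IRQ0] PC=0: INC 2 -> ACC=2
Event 3 (EXEC): [IRQ0] PC=1: IRET -> resume MAIN at PC=0 (depth now 0)
Event 4 (INT 0): INT 0 arrives: push (MAIN, PC=0), enter IRQ0 at PC=0 (depth now 1)
Event 5 (EXEC): [IRQ0] PC=0: INC 2 -> ACC=4
Event 6 (EXEC): [IRQ0] PC=1: IRET -> resume MAIN at PC=0 (depth now 0)
Event 7 (EXEC): [MAIN] PC=0: INC 2 -> ACC=6
Event 8 (EXEC): [MAIN] PC=1: NOP
Event 9 (EXEC): [MAIN] PC=2: INC 2 -> ACC=8
Event 10 (EXEC): [MAIN] PC=3: NOP
Event 11 (EXEC): [MAIN] PC=4: INC 4 -> ACC=12
Event 12 (INT 0): INT 0 arrives: push (MAIN, PC=5), enter IRQ0 at PC=0 (depth now 1)
Event 13 (EXEC): [IRQ0] PC=0: INC 2 -> ACC=14
Event 14 (EXEC): [IRQ0] PC=1: IRET -> resume MAIN at PC=5 (depth now 0)
Event 15 (EXEC): [MAIN] PC=5: INC 4 -> ACC=18
Event 16 (EXEC): [MAIN] PC=6: HALT

Answer: 18 MAIN 0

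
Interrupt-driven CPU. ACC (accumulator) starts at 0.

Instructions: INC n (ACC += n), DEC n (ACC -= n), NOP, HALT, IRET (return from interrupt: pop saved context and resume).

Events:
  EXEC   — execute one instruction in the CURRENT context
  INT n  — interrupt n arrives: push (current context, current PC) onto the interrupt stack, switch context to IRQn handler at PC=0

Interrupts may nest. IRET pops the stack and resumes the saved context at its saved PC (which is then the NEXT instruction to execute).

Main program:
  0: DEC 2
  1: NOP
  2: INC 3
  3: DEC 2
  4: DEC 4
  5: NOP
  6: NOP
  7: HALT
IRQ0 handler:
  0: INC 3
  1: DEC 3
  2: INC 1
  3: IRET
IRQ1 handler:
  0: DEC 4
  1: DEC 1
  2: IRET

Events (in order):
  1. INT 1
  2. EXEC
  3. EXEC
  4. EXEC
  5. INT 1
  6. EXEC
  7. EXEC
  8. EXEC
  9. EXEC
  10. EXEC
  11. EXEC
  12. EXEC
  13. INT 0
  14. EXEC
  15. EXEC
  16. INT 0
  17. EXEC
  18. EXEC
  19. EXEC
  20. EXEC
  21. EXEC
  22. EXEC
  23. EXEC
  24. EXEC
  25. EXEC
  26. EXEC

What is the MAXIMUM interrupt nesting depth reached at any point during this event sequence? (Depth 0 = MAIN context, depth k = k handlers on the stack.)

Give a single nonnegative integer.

Event 1 (INT 1): INT 1 arrives: push (MAIN, PC=0), enter IRQ1 at PC=0 (depth now 1) [depth=1]
Event 2 (EXEC): [IRQ1] PC=0: DEC 4 -> ACC=-4 [depth=1]
Event 3 (EXEC): [IRQ1] PC=1: DEC 1 -> ACC=-5 [depth=1]
Event 4 (EXEC): [IRQ1] PC=2: IRET -> resume MAIN at PC=0 (depth now 0) [depth=0]
Event 5 (INT 1): INT 1 arrives: push (MAIN, PC=0), enter IRQ1 at PC=0 (depth now 1) [depth=1]
Event 6 (EXEC): [IRQ1] PC=0: DEC 4 -> ACC=-9 [depth=1]
Event 7 (EXEC): [IRQ1] PC=1: DEC 1 -> ACC=-10 [depth=1]
Event 8 (EXEC): [IRQ1] PC=2: IRET -> resume MAIN at PC=0 (depth now 0) [depth=0]
Event 9 (EXEC): [MAIN] PC=0: DEC 2 -> ACC=-12 [depth=0]
Event 10 (EXEC): [MAIN] PC=1: NOP [depth=0]
Event 11 (EXEC): [MAIN] PC=2: INC 3 -> ACC=-9 [depth=0]
Event 12 (EXEC): [MAIN] PC=3: DEC 2 -> ACC=-11 [depth=0]
Event 13 (INT 0): INT 0 arrives: push (MAIN, PC=4), enter IRQ0 at PC=0 (depth now 1) [depth=1]
Event 14 (EXEC): [IRQ0] PC=0: INC 3 -> ACC=-8 [depth=1]
Event 15 (EXEC): [IRQ0] PC=1: DEC 3 -> ACC=-11 [depth=1]
Event 16 (INT 0): INT 0 arrives: push (IRQ0, PC=2), enter IRQ0 at PC=0 (depth now 2) [depth=2]
Event 17 (EXEC): [IRQ0] PC=0: INC 3 -> ACC=-8 [depth=2]
Event 18 (EXEC): [IRQ0] PC=1: DEC 3 -> ACC=-11 [depth=2]
Event 19 (EXEC): [IRQ0] PC=2: INC 1 -> ACC=-10 [depth=2]
Event 20 (EXEC): [IRQ0] PC=3: IRET -> resume IRQ0 at PC=2 (depth now 1) [depth=1]
Event 21 (EXEC): [IRQ0] PC=2: INC 1 -> ACC=-9 [depth=1]
Event 22 (EXEC): [IRQ0] PC=3: IRET -> resume MAIN at PC=4 (depth now 0) [depth=0]
Event 23 (EXEC): [MAIN] PC=4: DEC 4 -> ACC=-13 [depth=0]
Event 24 (EXEC): [MAIN] PC=5: NOP [depth=0]
Event 25 (EXEC): [MAIN] PC=6: NOP [depth=0]
Event 26 (EXEC): [MAIN] PC=7: HALT [depth=0]
Max depth observed: 2

Answer: 2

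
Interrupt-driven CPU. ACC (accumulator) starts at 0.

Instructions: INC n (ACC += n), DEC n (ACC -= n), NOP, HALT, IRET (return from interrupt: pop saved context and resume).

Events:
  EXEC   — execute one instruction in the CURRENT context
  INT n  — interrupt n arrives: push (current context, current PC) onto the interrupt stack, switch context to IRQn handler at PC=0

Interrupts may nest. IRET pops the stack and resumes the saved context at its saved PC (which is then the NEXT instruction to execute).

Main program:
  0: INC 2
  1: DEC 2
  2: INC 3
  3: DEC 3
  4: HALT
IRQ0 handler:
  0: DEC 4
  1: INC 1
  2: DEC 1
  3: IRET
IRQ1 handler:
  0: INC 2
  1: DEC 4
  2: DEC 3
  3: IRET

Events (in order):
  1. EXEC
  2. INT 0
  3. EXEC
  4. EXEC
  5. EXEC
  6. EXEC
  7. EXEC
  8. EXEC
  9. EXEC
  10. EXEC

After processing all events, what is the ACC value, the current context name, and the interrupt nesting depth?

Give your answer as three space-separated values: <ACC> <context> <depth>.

Event 1 (EXEC): [MAIN] PC=0: INC 2 -> ACC=2
Event 2 (INT 0): INT 0 arrives: push (MAIN, PC=1), enter IRQ0 at PC=0 (depth now 1)
Event 3 (EXEC): [IRQ0] PC=0: DEC 4 -> ACC=-2
Event 4 (EXEC): [IRQ0] PC=1: INC 1 -> ACC=-1
Event 5 (EXEC): [IRQ0] PC=2: DEC 1 -> ACC=-2
Event 6 (EXEC): [IRQ0] PC=3: IRET -> resume MAIN at PC=1 (depth now 0)
Event 7 (EXEC): [MAIN] PC=1: DEC 2 -> ACC=-4
Event 8 (EXEC): [MAIN] PC=2: INC 3 -> ACC=-1
Event 9 (EXEC): [MAIN] PC=3: DEC 3 -> ACC=-4
Event 10 (EXEC): [MAIN] PC=4: HALT

Answer: -4 MAIN 0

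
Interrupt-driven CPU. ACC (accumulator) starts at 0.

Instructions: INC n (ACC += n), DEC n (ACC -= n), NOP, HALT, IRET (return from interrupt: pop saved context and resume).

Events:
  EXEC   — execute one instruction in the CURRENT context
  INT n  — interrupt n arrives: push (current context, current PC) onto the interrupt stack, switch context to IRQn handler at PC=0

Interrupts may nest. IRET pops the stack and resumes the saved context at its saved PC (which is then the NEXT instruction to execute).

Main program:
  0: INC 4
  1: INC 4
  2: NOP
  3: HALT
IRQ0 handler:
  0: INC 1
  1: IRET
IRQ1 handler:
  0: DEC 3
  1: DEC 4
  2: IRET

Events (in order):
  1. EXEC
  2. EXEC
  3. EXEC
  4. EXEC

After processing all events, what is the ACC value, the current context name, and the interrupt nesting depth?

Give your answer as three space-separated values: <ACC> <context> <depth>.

Answer: 8 MAIN 0

Derivation:
Event 1 (EXEC): [MAIN] PC=0: INC 4 -> ACC=4
Event 2 (EXEC): [MAIN] PC=1: INC 4 -> ACC=8
Event 3 (EXEC): [MAIN] PC=2: NOP
Event 4 (EXEC): [MAIN] PC=3: HALT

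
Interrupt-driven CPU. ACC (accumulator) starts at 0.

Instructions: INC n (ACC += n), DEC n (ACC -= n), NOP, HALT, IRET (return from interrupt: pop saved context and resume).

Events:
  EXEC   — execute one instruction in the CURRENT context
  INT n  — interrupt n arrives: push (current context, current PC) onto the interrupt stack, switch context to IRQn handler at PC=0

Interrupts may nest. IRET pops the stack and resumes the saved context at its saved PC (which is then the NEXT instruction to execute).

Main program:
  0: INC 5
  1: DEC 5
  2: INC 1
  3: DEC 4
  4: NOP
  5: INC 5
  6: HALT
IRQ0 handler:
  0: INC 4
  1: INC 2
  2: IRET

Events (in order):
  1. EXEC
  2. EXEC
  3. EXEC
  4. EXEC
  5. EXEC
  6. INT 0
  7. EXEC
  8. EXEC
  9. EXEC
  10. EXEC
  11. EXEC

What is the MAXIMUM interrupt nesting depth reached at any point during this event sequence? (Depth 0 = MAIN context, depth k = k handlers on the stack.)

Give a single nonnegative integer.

Answer: 1

Derivation:
Event 1 (EXEC): [MAIN] PC=0: INC 5 -> ACC=5 [depth=0]
Event 2 (EXEC): [MAIN] PC=1: DEC 5 -> ACC=0 [depth=0]
Event 3 (EXEC): [MAIN] PC=2: INC 1 -> ACC=1 [depth=0]
Event 4 (EXEC): [MAIN] PC=3: DEC 4 -> ACC=-3 [depth=0]
Event 5 (EXEC): [MAIN] PC=4: NOP [depth=0]
Event 6 (INT 0): INT 0 arrives: push (MAIN, PC=5), enter IRQ0 at PC=0 (depth now 1) [depth=1]
Event 7 (EXEC): [IRQ0] PC=0: INC 4 -> ACC=1 [depth=1]
Event 8 (EXEC): [IRQ0] PC=1: INC 2 -> ACC=3 [depth=1]
Event 9 (EXEC): [IRQ0] PC=2: IRET -> resume MAIN at PC=5 (depth now 0) [depth=0]
Event 10 (EXEC): [MAIN] PC=5: INC 5 -> ACC=8 [depth=0]
Event 11 (EXEC): [MAIN] PC=6: HALT [depth=0]
Max depth observed: 1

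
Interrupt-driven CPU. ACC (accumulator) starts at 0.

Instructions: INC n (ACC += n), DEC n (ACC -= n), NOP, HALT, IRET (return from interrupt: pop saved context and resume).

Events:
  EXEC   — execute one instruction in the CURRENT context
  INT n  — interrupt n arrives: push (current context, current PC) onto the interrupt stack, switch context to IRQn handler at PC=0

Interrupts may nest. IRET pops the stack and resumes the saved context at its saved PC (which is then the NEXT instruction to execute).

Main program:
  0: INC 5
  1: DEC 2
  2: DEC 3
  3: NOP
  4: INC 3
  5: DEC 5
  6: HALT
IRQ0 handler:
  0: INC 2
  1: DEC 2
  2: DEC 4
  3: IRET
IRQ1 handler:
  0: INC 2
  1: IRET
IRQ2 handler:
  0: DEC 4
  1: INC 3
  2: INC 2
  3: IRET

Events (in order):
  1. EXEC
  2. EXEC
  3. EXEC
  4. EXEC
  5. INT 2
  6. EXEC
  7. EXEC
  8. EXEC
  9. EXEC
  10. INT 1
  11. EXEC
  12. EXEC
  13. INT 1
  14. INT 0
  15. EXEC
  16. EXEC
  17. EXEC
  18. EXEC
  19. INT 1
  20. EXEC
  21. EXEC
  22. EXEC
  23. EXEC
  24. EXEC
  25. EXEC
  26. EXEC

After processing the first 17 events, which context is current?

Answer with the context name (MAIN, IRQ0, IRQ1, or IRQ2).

Event 1 (EXEC): [MAIN] PC=0: INC 5 -> ACC=5
Event 2 (EXEC): [MAIN] PC=1: DEC 2 -> ACC=3
Event 3 (EXEC): [MAIN] PC=2: DEC 3 -> ACC=0
Event 4 (EXEC): [MAIN] PC=3: NOP
Event 5 (INT 2): INT 2 arrives: push (MAIN, PC=4), enter IRQ2 at PC=0 (depth now 1)
Event 6 (EXEC): [IRQ2] PC=0: DEC 4 -> ACC=-4
Event 7 (EXEC): [IRQ2] PC=1: INC 3 -> ACC=-1
Event 8 (EXEC): [IRQ2] PC=2: INC 2 -> ACC=1
Event 9 (EXEC): [IRQ2] PC=3: IRET -> resume MAIN at PC=4 (depth now 0)
Event 10 (INT 1): INT 1 arrives: push (MAIN, PC=4), enter IRQ1 at PC=0 (depth now 1)
Event 11 (EXEC): [IRQ1] PC=0: INC 2 -> ACC=3
Event 12 (EXEC): [IRQ1] PC=1: IRET -> resume MAIN at PC=4 (depth now 0)
Event 13 (INT 1): INT 1 arrives: push (MAIN, PC=4), enter IRQ1 at PC=0 (depth now 1)
Event 14 (INT 0): INT 0 arrives: push (IRQ1, PC=0), enter IRQ0 at PC=0 (depth now 2)
Event 15 (EXEC): [IRQ0] PC=0: INC 2 -> ACC=5
Event 16 (EXEC): [IRQ0] PC=1: DEC 2 -> ACC=3
Event 17 (EXEC): [IRQ0] PC=2: DEC 4 -> ACC=-1

Answer: IRQ0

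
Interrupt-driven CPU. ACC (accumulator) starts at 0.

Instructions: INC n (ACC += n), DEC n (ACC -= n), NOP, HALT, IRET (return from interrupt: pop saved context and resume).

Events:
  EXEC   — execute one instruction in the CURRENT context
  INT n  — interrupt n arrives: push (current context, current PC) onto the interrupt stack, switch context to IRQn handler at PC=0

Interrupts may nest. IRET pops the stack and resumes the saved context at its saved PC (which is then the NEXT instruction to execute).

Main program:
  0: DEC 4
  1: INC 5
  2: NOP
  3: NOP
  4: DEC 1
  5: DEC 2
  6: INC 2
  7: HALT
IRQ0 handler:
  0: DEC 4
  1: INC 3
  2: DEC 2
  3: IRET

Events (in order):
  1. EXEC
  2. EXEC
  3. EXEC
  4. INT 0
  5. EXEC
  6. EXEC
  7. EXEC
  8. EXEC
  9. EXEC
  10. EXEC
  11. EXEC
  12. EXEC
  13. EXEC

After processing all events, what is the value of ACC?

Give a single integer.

Answer: -3

Derivation:
Event 1 (EXEC): [MAIN] PC=0: DEC 4 -> ACC=-4
Event 2 (EXEC): [MAIN] PC=1: INC 5 -> ACC=1
Event 3 (EXEC): [MAIN] PC=2: NOP
Event 4 (INT 0): INT 0 arrives: push (MAIN, PC=3), enter IRQ0 at PC=0 (depth now 1)
Event 5 (EXEC): [IRQ0] PC=0: DEC 4 -> ACC=-3
Event 6 (EXEC): [IRQ0] PC=1: INC 3 -> ACC=0
Event 7 (EXEC): [IRQ0] PC=2: DEC 2 -> ACC=-2
Event 8 (EXEC): [IRQ0] PC=3: IRET -> resume MAIN at PC=3 (depth now 0)
Event 9 (EXEC): [MAIN] PC=3: NOP
Event 10 (EXEC): [MAIN] PC=4: DEC 1 -> ACC=-3
Event 11 (EXEC): [MAIN] PC=5: DEC 2 -> ACC=-5
Event 12 (EXEC): [MAIN] PC=6: INC 2 -> ACC=-3
Event 13 (EXEC): [MAIN] PC=7: HALT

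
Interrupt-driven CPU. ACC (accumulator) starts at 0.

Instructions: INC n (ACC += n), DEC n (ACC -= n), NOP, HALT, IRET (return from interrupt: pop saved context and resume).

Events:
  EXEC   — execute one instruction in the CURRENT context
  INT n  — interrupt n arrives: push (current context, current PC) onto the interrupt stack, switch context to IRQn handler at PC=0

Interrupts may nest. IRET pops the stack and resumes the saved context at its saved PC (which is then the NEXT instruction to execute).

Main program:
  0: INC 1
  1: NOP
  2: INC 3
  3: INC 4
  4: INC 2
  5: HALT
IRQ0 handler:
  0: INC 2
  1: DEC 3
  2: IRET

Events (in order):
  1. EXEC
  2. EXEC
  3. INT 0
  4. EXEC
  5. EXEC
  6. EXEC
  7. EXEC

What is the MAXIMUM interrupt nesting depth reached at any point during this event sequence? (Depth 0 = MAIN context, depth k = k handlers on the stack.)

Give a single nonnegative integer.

Answer: 1

Derivation:
Event 1 (EXEC): [MAIN] PC=0: INC 1 -> ACC=1 [depth=0]
Event 2 (EXEC): [MAIN] PC=1: NOP [depth=0]
Event 3 (INT 0): INT 0 arrives: push (MAIN, PC=2), enter IRQ0 at PC=0 (depth now 1) [depth=1]
Event 4 (EXEC): [IRQ0] PC=0: INC 2 -> ACC=3 [depth=1]
Event 5 (EXEC): [IRQ0] PC=1: DEC 3 -> ACC=0 [depth=1]
Event 6 (EXEC): [IRQ0] PC=2: IRET -> resume MAIN at PC=2 (depth now 0) [depth=0]
Event 7 (EXEC): [MAIN] PC=2: INC 3 -> ACC=3 [depth=0]
Max depth observed: 1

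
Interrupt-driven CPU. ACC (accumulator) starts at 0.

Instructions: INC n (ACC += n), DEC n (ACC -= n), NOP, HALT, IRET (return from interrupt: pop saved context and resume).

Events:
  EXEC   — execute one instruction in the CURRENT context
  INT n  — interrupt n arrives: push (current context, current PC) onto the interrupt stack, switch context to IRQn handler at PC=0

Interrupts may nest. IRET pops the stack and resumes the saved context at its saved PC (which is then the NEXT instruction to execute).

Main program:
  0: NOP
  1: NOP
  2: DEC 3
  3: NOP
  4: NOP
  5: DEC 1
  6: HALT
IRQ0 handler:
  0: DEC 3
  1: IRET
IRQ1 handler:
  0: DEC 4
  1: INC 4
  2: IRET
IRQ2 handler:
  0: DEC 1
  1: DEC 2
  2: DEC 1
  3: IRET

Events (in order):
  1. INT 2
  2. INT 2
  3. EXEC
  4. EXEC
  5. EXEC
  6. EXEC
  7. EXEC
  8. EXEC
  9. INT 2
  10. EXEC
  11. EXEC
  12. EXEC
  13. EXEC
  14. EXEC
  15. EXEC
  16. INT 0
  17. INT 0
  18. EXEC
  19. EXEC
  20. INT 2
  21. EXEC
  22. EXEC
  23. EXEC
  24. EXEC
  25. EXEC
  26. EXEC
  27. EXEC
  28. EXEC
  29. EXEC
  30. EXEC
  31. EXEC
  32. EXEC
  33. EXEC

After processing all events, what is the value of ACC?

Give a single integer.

Answer: -26

Derivation:
Event 1 (INT 2): INT 2 arrives: push (MAIN, PC=0), enter IRQ2 at PC=0 (depth now 1)
Event 2 (INT 2): INT 2 arrives: push (IRQ2, PC=0), enter IRQ2 at PC=0 (depth now 2)
Event 3 (EXEC): [IRQ2] PC=0: DEC 1 -> ACC=-1
Event 4 (EXEC): [IRQ2] PC=1: DEC 2 -> ACC=-3
Event 5 (EXEC): [IRQ2] PC=2: DEC 1 -> ACC=-4
Event 6 (EXEC): [IRQ2] PC=3: IRET -> resume IRQ2 at PC=0 (depth now 1)
Event 7 (EXEC): [IRQ2] PC=0: DEC 1 -> ACC=-5
Event 8 (EXEC): [IRQ2] PC=1: DEC 2 -> ACC=-7
Event 9 (INT 2): INT 2 arrives: push (IRQ2, PC=2), enter IRQ2 at PC=0 (depth now 2)
Event 10 (EXEC): [IRQ2] PC=0: DEC 1 -> ACC=-8
Event 11 (EXEC): [IRQ2] PC=1: DEC 2 -> ACC=-10
Event 12 (EXEC): [IRQ2] PC=2: DEC 1 -> ACC=-11
Event 13 (EXEC): [IRQ2] PC=3: IRET -> resume IRQ2 at PC=2 (depth now 1)
Event 14 (EXEC): [IRQ2] PC=2: DEC 1 -> ACC=-12
Event 15 (EXEC): [IRQ2] PC=3: IRET -> resume MAIN at PC=0 (depth now 0)
Event 16 (INT 0): INT 0 arrives: push (MAIN, PC=0), enter IRQ0 at PC=0 (depth now 1)
Event 17 (INT 0): INT 0 arrives: push (IRQ0, PC=0), enter IRQ0 at PC=0 (depth now 2)
Event 18 (EXEC): [IRQ0] PC=0: DEC 3 -> ACC=-15
Event 19 (EXEC): [IRQ0] PC=1: IRET -> resume IRQ0 at PC=0 (depth now 1)
Event 20 (INT 2): INT 2 arrives: push (IRQ0, PC=0), enter IRQ2 at PC=0 (depth now 2)
Event 21 (EXEC): [IRQ2] PC=0: DEC 1 -> ACC=-16
Event 22 (EXEC): [IRQ2] PC=1: DEC 2 -> ACC=-18
Event 23 (EXEC): [IRQ2] PC=2: DEC 1 -> ACC=-19
Event 24 (EXEC): [IRQ2] PC=3: IRET -> resume IRQ0 at PC=0 (depth now 1)
Event 25 (EXEC): [IRQ0] PC=0: DEC 3 -> ACC=-22
Event 26 (EXEC): [IRQ0] PC=1: IRET -> resume MAIN at PC=0 (depth now 0)
Event 27 (EXEC): [MAIN] PC=0: NOP
Event 28 (EXEC): [MAIN] PC=1: NOP
Event 29 (EXEC): [MAIN] PC=2: DEC 3 -> ACC=-25
Event 30 (EXEC): [MAIN] PC=3: NOP
Event 31 (EXEC): [MAIN] PC=4: NOP
Event 32 (EXEC): [MAIN] PC=5: DEC 1 -> ACC=-26
Event 33 (EXEC): [MAIN] PC=6: HALT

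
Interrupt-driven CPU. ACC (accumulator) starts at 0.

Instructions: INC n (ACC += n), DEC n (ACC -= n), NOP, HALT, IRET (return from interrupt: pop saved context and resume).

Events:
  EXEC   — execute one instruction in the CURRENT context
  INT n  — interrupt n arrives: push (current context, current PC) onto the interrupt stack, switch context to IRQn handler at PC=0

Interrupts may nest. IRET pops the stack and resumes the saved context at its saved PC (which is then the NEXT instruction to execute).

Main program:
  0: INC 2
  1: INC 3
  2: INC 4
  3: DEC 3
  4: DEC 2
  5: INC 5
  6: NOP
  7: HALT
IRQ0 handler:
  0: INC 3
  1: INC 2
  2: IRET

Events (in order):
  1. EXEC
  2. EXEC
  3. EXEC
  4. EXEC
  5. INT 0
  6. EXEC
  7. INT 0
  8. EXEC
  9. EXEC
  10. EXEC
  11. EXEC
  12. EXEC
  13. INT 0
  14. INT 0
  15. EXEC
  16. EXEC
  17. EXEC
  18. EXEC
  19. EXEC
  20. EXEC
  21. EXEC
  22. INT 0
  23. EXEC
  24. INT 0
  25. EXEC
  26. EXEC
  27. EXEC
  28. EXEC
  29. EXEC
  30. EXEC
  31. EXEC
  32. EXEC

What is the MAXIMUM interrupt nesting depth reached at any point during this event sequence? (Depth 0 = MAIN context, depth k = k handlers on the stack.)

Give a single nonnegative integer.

Event 1 (EXEC): [MAIN] PC=0: INC 2 -> ACC=2 [depth=0]
Event 2 (EXEC): [MAIN] PC=1: INC 3 -> ACC=5 [depth=0]
Event 3 (EXEC): [MAIN] PC=2: INC 4 -> ACC=9 [depth=0]
Event 4 (EXEC): [MAIN] PC=3: DEC 3 -> ACC=6 [depth=0]
Event 5 (INT 0): INT 0 arrives: push (MAIN, PC=4), enter IRQ0 at PC=0 (depth now 1) [depth=1]
Event 6 (EXEC): [IRQ0] PC=0: INC 3 -> ACC=9 [depth=1]
Event 7 (INT 0): INT 0 arrives: push (IRQ0, PC=1), enter IRQ0 at PC=0 (depth now 2) [depth=2]
Event 8 (EXEC): [IRQ0] PC=0: INC 3 -> ACC=12 [depth=2]
Event 9 (EXEC): [IRQ0] PC=1: INC 2 -> ACC=14 [depth=2]
Event 10 (EXEC): [IRQ0] PC=2: IRET -> resume IRQ0 at PC=1 (depth now 1) [depth=1]
Event 11 (EXEC): [IRQ0] PC=1: INC 2 -> ACC=16 [depth=1]
Event 12 (EXEC): [IRQ0] PC=2: IRET -> resume MAIN at PC=4 (depth now 0) [depth=0]
Event 13 (INT 0): INT 0 arrives: push (MAIN, PC=4), enter IRQ0 at PC=0 (depth now 1) [depth=1]
Event 14 (INT 0): INT 0 arrives: push (IRQ0, PC=0), enter IRQ0 at PC=0 (depth now 2) [depth=2]
Event 15 (EXEC): [IRQ0] PC=0: INC 3 -> ACC=19 [depth=2]
Event 16 (EXEC): [IRQ0] PC=1: INC 2 -> ACC=21 [depth=2]
Event 17 (EXEC): [IRQ0] PC=2: IRET -> resume IRQ0 at PC=0 (depth now 1) [depth=1]
Event 18 (EXEC): [IRQ0] PC=0: INC 3 -> ACC=24 [depth=1]
Event 19 (EXEC): [IRQ0] PC=1: INC 2 -> ACC=26 [depth=1]
Event 20 (EXEC): [IRQ0] PC=2: IRET -> resume MAIN at PC=4 (depth now 0) [depth=0]
Event 21 (EXEC): [MAIN] PC=4: DEC 2 -> ACC=24 [depth=0]
Event 22 (INT 0): INT 0 arrives: push (MAIN, PC=5), enter IRQ0 at PC=0 (depth now 1) [depth=1]
Event 23 (EXEC): [IRQ0] PC=0: INC 3 -> ACC=27 [depth=1]
Event 24 (INT 0): INT 0 arrives: push (IRQ0, PC=1), enter IRQ0 at PC=0 (depth now 2) [depth=2]
Event 25 (EXEC): [IRQ0] PC=0: INC 3 -> ACC=30 [depth=2]
Event 26 (EXEC): [IRQ0] PC=1: INC 2 -> ACC=32 [depth=2]
Event 27 (EXEC): [IRQ0] PC=2: IRET -> resume IRQ0 at PC=1 (depth now 1) [depth=1]
Event 28 (EXEC): [IRQ0] PC=1: INC 2 -> ACC=34 [depth=1]
Event 29 (EXEC): [IRQ0] PC=2: IRET -> resume MAIN at PC=5 (depth now 0) [depth=0]
Event 30 (EXEC): [MAIN] PC=5: INC 5 -> ACC=39 [depth=0]
Event 31 (EXEC): [MAIN] PC=6: NOP [depth=0]
Event 32 (EXEC): [MAIN] PC=7: HALT [depth=0]
Max depth observed: 2

Answer: 2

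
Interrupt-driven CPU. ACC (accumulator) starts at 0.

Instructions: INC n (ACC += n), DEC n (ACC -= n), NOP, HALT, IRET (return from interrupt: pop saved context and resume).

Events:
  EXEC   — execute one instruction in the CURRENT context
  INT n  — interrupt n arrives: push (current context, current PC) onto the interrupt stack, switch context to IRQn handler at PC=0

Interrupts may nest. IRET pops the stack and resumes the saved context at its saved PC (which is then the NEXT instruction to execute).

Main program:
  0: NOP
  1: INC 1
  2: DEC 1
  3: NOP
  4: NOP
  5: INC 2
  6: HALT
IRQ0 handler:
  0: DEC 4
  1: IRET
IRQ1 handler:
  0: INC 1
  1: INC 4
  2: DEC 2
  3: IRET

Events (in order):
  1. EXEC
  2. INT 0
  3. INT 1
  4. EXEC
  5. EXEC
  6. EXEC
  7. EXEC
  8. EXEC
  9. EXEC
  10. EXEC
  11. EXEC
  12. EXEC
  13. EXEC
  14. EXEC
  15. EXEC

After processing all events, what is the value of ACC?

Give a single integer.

Event 1 (EXEC): [MAIN] PC=0: NOP
Event 2 (INT 0): INT 0 arrives: push (MAIN, PC=1), enter IRQ0 at PC=0 (depth now 1)
Event 3 (INT 1): INT 1 arrives: push (IRQ0, PC=0), enter IRQ1 at PC=0 (depth now 2)
Event 4 (EXEC): [IRQ1] PC=0: INC 1 -> ACC=1
Event 5 (EXEC): [IRQ1] PC=1: INC 4 -> ACC=5
Event 6 (EXEC): [IRQ1] PC=2: DEC 2 -> ACC=3
Event 7 (EXEC): [IRQ1] PC=3: IRET -> resume IRQ0 at PC=0 (depth now 1)
Event 8 (EXEC): [IRQ0] PC=0: DEC 4 -> ACC=-1
Event 9 (EXEC): [IRQ0] PC=1: IRET -> resume MAIN at PC=1 (depth now 0)
Event 10 (EXEC): [MAIN] PC=1: INC 1 -> ACC=0
Event 11 (EXEC): [MAIN] PC=2: DEC 1 -> ACC=-1
Event 12 (EXEC): [MAIN] PC=3: NOP
Event 13 (EXEC): [MAIN] PC=4: NOP
Event 14 (EXEC): [MAIN] PC=5: INC 2 -> ACC=1
Event 15 (EXEC): [MAIN] PC=6: HALT

Answer: 1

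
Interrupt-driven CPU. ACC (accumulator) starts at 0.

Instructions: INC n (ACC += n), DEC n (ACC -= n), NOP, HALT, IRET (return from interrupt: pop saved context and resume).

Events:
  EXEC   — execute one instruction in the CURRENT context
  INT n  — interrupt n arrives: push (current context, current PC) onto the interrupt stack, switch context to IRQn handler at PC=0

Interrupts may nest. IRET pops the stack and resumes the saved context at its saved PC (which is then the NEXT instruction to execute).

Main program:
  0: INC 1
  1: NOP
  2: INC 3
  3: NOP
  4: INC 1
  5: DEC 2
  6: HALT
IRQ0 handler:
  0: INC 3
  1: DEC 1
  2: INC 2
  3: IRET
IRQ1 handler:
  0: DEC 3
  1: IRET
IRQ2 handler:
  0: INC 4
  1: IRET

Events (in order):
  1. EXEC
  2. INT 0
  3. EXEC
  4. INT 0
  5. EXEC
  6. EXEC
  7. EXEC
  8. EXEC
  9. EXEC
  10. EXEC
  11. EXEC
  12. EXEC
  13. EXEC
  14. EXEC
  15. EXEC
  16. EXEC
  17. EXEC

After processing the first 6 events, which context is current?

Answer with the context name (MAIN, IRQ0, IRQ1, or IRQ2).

Event 1 (EXEC): [MAIN] PC=0: INC 1 -> ACC=1
Event 2 (INT 0): INT 0 arrives: push (MAIN, PC=1), enter IRQ0 at PC=0 (depth now 1)
Event 3 (EXEC): [IRQ0] PC=0: INC 3 -> ACC=4
Event 4 (INT 0): INT 0 arrives: push (IRQ0, PC=1), enter IRQ0 at PC=0 (depth now 2)
Event 5 (EXEC): [IRQ0] PC=0: INC 3 -> ACC=7
Event 6 (EXEC): [IRQ0] PC=1: DEC 1 -> ACC=6

Answer: IRQ0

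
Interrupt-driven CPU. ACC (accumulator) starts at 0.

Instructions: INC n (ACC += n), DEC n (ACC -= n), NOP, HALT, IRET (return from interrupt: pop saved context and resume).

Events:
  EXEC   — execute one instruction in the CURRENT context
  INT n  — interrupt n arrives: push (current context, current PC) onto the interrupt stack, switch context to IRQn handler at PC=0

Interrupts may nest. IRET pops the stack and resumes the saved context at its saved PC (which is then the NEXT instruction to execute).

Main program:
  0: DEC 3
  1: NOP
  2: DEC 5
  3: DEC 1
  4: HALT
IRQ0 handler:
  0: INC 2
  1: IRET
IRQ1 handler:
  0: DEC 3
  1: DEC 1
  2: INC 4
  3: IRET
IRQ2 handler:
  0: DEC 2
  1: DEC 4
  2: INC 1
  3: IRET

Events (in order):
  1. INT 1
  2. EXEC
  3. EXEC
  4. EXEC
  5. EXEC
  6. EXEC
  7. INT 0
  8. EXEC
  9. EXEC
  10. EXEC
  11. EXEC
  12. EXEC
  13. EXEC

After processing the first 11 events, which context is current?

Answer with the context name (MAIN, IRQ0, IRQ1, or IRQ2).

Event 1 (INT 1): INT 1 arrives: push (MAIN, PC=0), enter IRQ1 at PC=0 (depth now 1)
Event 2 (EXEC): [IRQ1] PC=0: DEC 3 -> ACC=-3
Event 3 (EXEC): [IRQ1] PC=1: DEC 1 -> ACC=-4
Event 4 (EXEC): [IRQ1] PC=2: INC 4 -> ACC=0
Event 5 (EXEC): [IRQ1] PC=3: IRET -> resume MAIN at PC=0 (depth now 0)
Event 6 (EXEC): [MAIN] PC=0: DEC 3 -> ACC=-3
Event 7 (INT 0): INT 0 arrives: push (MAIN, PC=1), enter IRQ0 at PC=0 (depth now 1)
Event 8 (EXEC): [IRQ0] PC=0: INC 2 -> ACC=-1
Event 9 (EXEC): [IRQ0] PC=1: IRET -> resume MAIN at PC=1 (depth now 0)
Event 10 (EXEC): [MAIN] PC=1: NOP
Event 11 (EXEC): [MAIN] PC=2: DEC 5 -> ACC=-6

Answer: MAIN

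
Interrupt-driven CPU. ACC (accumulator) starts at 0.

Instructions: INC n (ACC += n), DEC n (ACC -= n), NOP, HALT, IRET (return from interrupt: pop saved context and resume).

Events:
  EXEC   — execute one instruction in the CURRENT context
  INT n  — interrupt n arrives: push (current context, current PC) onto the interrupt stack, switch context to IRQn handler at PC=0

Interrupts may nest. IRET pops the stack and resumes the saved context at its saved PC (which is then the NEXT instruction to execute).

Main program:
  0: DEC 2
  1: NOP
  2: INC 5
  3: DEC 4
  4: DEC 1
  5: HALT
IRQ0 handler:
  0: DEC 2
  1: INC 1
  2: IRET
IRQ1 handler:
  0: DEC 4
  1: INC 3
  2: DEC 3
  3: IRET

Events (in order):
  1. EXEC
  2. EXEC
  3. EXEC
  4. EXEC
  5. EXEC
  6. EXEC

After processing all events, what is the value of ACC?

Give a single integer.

Event 1 (EXEC): [MAIN] PC=0: DEC 2 -> ACC=-2
Event 2 (EXEC): [MAIN] PC=1: NOP
Event 3 (EXEC): [MAIN] PC=2: INC 5 -> ACC=3
Event 4 (EXEC): [MAIN] PC=3: DEC 4 -> ACC=-1
Event 5 (EXEC): [MAIN] PC=4: DEC 1 -> ACC=-2
Event 6 (EXEC): [MAIN] PC=5: HALT

Answer: -2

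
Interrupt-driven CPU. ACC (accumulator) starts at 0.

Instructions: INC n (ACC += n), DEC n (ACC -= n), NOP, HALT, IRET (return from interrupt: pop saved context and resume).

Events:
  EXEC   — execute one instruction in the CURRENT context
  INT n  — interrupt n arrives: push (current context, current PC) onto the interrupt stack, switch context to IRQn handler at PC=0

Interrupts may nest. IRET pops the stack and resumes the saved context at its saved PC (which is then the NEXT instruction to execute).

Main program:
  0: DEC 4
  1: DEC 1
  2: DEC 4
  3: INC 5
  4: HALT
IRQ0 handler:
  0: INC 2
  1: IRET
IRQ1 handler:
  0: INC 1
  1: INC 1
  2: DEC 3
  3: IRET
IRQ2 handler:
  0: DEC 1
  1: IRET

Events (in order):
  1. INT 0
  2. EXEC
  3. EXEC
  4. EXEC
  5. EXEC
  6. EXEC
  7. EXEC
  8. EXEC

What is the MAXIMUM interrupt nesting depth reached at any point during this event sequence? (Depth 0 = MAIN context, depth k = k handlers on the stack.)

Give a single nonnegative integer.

Answer: 1

Derivation:
Event 1 (INT 0): INT 0 arrives: push (MAIN, PC=0), enter IRQ0 at PC=0 (depth now 1) [depth=1]
Event 2 (EXEC): [IRQ0] PC=0: INC 2 -> ACC=2 [depth=1]
Event 3 (EXEC): [IRQ0] PC=1: IRET -> resume MAIN at PC=0 (depth now 0) [depth=0]
Event 4 (EXEC): [MAIN] PC=0: DEC 4 -> ACC=-2 [depth=0]
Event 5 (EXEC): [MAIN] PC=1: DEC 1 -> ACC=-3 [depth=0]
Event 6 (EXEC): [MAIN] PC=2: DEC 4 -> ACC=-7 [depth=0]
Event 7 (EXEC): [MAIN] PC=3: INC 5 -> ACC=-2 [depth=0]
Event 8 (EXEC): [MAIN] PC=4: HALT [depth=0]
Max depth observed: 1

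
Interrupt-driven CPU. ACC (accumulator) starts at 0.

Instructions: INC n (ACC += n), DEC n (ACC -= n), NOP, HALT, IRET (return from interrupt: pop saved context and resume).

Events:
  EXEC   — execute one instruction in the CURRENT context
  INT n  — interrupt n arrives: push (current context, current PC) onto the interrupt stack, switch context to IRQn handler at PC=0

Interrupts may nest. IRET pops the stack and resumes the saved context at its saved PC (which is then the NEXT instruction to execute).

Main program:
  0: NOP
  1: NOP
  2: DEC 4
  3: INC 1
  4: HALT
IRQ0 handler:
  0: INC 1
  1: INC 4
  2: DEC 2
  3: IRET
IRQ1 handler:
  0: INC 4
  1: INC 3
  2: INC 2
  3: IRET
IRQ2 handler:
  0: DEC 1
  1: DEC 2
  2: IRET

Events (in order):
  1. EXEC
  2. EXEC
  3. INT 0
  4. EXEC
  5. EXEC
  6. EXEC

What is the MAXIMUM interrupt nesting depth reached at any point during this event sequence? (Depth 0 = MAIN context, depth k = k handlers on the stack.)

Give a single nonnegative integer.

Answer: 1

Derivation:
Event 1 (EXEC): [MAIN] PC=0: NOP [depth=0]
Event 2 (EXEC): [MAIN] PC=1: NOP [depth=0]
Event 3 (INT 0): INT 0 arrives: push (MAIN, PC=2), enter IRQ0 at PC=0 (depth now 1) [depth=1]
Event 4 (EXEC): [IRQ0] PC=0: INC 1 -> ACC=1 [depth=1]
Event 5 (EXEC): [IRQ0] PC=1: INC 4 -> ACC=5 [depth=1]
Event 6 (EXEC): [IRQ0] PC=2: DEC 2 -> ACC=3 [depth=1]
Max depth observed: 1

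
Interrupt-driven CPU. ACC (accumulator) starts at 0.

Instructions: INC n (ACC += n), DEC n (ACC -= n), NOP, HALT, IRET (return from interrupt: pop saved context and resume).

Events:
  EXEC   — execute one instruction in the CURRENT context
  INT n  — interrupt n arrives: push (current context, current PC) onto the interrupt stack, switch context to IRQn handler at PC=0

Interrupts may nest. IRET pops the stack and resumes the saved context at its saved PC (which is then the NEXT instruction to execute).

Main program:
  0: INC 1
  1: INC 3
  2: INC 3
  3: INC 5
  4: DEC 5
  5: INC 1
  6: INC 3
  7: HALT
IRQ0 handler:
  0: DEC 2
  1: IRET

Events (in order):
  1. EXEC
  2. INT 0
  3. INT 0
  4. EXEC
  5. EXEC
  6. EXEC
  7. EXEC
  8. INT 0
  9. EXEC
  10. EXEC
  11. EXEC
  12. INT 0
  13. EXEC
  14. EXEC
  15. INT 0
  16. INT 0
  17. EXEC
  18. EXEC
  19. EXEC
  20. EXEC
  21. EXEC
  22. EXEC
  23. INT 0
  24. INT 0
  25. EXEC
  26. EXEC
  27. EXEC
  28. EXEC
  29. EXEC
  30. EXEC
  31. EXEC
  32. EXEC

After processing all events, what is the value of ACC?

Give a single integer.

Event 1 (EXEC): [MAIN] PC=0: INC 1 -> ACC=1
Event 2 (INT 0): INT 0 arrives: push (MAIN, PC=1), enter IRQ0 at PC=0 (depth now 1)
Event 3 (INT 0): INT 0 arrives: push (IRQ0, PC=0), enter IRQ0 at PC=0 (depth now 2)
Event 4 (EXEC): [IRQ0] PC=0: DEC 2 -> ACC=-1
Event 5 (EXEC): [IRQ0] PC=1: IRET -> resume IRQ0 at PC=0 (depth now 1)
Event 6 (EXEC): [IRQ0] PC=0: DEC 2 -> ACC=-3
Event 7 (EXEC): [IRQ0] PC=1: IRET -> resume MAIN at PC=1 (depth now 0)
Event 8 (INT 0): INT 0 arrives: push (MAIN, PC=1), enter IRQ0 at PC=0 (depth now 1)
Event 9 (EXEC): [IRQ0] PC=0: DEC 2 -> ACC=-5
Event 10 (EXEC): [IRQ0] PC=1: IRET -> resume MAIN at PC=1 (depth now 0)
Event 11 (EXEC): [MAIN] PC=1: INC 3 -> ACC=-2
Event 12 (INT 0): INT 0 arrives: push (MAIN, PC=2), enter IRQ0 at PC=0 (depth now 1)
Event 13 (EXEC): [IRQ0] PC=0: DEC 2 -> ACC=-4
Event 14 (EXEC): [IRQ0] PC=1: IRET -> resume MAIN at PC=2 (depth now 0)
Event 15 (INT 0): INT 0 arrives: push (MAIN, PC=2), enter IRQ0 at PC=0 (depth now 1)
Event 16 (INT 0): INT 0 arrives: push (IRQ0, PC=0), enter IRQ0 at PC=0 (depth now 2)
Event 17 (EXEC): [IRQ0] PC=0: DEC 2 -> ACC=-6
Event 18 (EXEC): [IRQ0] PC=1: IRET -> resume IRQ0 at PC=0 (depth now 1)
Event 19 (EXEC): [IRQ0] PC=0: DEC 2 -> ACC=-8
Event 20 (EXEC): [IRQ0] PC=1: IRET -> resume MAIN at PC=2 (depth now 0)
Event 21 (EXEC): [MAIN] PC=2: INC 3 -> ACC=-5
Event 22 (EXEC): [MAIN] PC=3: INC 5 -> ACC=0
Event 23 (INT 0): INT 0 arrives: push (MAIN, PC=4), enter IRQ0 at PC=0 (depth now 1)
Event 24 (INT 0): INT 0 arrives: push (IRQ0, PC=0), enter IRQ0 at PC=0 (depth now 2)
Event 25 (EXEC): [IRQ0] PC=0: DEC 2 -> ACC=-2
Event 26 (EXEC): [IRQ0] PC=1: IRET -> resume IRQ0 at PC=0 (depth now 1)
Event 27 (EXEC): [IRQ0] PC=0: DEC 2 -> ACC=-4
Event 28 (EXEC): [IRQ0] PC=1: IRET -> resume MAIN at PC=4 (depth now 0)
Event 29 (EXEC): [MAIN] PC=4: DEC 5 -> ACC=-9
Event 30 (EXEC): [MAIN] PC=5: INC 1 -> ACC=-8
Event 31 (EXEC): [MAIN] PC=6: INC 3 -> ACC=-5
Event 32 (EXEC): [MAIN] PC=7: HALT

Answer: -5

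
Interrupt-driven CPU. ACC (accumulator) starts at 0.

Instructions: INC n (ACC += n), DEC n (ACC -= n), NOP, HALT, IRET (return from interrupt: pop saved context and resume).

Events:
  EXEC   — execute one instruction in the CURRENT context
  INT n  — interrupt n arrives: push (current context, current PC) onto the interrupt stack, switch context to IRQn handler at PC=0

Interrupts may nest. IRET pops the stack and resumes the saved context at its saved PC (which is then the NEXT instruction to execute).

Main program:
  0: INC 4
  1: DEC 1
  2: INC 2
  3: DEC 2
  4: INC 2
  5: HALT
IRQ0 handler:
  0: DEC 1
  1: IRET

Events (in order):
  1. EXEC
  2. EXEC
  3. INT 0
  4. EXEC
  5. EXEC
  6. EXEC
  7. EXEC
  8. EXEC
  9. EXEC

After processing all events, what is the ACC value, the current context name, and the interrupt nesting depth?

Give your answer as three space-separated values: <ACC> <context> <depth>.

Answer: 4 MAIN 0

Derivation:
Event 1 (EXEC): [MAIN] PC=0: INC 4 -> ACC=4
Event 2 (EXEC): [MAIN] PC=1: DEC 1 -> ACC=3
Event 3 (INT 0): INT 0 arrives: push (MAIN, PC=2), enter IRQ0 at PC=0 (depth now 1)
Event 4 (EXEC): [IRQ0] PC=0: DEC 1 -> ACC=2
Event 5 (EXEC): [IRQ0] PC=1: IRET -> resume MAIN at PC=2 (depth now 0)
Event 6 (EXEC): [MAIN] PC=2: INC 2 -> ACC=4
Event 7 (EXEC): [MAIN] PC=3: DEC 2 -> ACC=2
Event 8 (EXEC): [MAIN] PC=4: INC 2 -> ACC=4
Event 9 (EXEC): [MAIN] PC=5: HALT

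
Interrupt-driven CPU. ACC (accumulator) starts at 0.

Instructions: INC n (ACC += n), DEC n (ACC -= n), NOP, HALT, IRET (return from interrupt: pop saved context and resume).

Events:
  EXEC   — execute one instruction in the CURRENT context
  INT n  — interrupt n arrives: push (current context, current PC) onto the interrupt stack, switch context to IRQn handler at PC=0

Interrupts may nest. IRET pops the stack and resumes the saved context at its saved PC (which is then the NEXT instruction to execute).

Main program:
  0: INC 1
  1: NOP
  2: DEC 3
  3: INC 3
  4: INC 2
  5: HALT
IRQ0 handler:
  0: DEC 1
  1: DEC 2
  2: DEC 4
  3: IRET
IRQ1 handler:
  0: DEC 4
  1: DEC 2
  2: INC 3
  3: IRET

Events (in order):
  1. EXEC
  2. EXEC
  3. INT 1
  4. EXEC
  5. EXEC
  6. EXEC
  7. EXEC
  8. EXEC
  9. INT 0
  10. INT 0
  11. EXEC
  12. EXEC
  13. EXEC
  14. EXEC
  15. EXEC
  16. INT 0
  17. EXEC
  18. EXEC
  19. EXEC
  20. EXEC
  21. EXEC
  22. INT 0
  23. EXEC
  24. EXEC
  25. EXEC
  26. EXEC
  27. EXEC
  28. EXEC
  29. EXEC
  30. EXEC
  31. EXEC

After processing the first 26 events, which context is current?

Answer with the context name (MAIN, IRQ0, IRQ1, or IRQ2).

Event 1 (EXEC): [MAIN] PC=0: INC 1 -> ACC=1
Event 2 (EXEC): [MAIN] PC=1: NOP
Event 3 (INT 1): INT 1 arrives: push (MAIN, PC=2), enter IRQ1 at PC=0 (depth now 1)
Event 4 (EXEC): [IRQ1] PC=0: DEC 4 -> ACC=-3
Event 5 (EXEC): [IRQ1] PC=1: DEC 2 -> ACC=-5
Event 6 (EXEC): [IRQ1] PC=2: INC 3 -> ACC=-2
Event 7 (EXEC): [IRQ1] PC=3: IRET -> resume MAIN at PC=2 (depth now 0)
Event 8 (EXEC): [MAIN] PC=2: DEC 3 -> ACC=-5
Event 9 (INT 0): INT 0 arrives: push (MAIN, PC=3), enter IRQ0 at PC=0 (depth now 1)
Event 10 (INT 0): INT 0 arrives: push (IRQ0, PC=0), enter IRQ0 at PC=0 (depth now 2)
Event 11 (EXEC): [IRQ0] PC=0: DEC 1 -> ACC=-6
Event 12 (EXEC): [IRQ0] PC=1: DEC 2 -> ACC=-8
Event 13 (EXEC): [IRQ0] PC=2: DEC 4 -> ACC=-12
Event 14 (EXEC): [IRQ0] PC=3: IRET -> resume IRQ0 at PC=0 (depth now 1)
Event 15 (EXEC): [IRQ0] PC=0: DEC 1 -> ACC=-13
Event 16 (INT 0): INT 0 arrives: push (IRQ0, PC=1), enter IRQ0 at PC=0 (depth now 2)
Event 17 (EXEC): [IRQ0] PC=0: DEC 1 -> ACC=-14
Event 18 (EXEC): [IRQ0] PC=1: DEC 2 -> ACC=-16
Event 19 (EXEC): [IRQ0] PC=2: DEC 4 -> ACC=-20
Event 20 (EXEC): [IRQ0] PC=3: IRET -> resume IRQ0 at PC=1 (depth now 1)
Event 21 (EXEC): [IRQ0] PC=1: DEC 2 -> ACC=-22
Event 22 (INT 0): INT 0 arrives: push (IRQ0, PC=2), enter IRQ0 at PC=0 (depth now 2)
Event 23 (EXEC): [IRQ0] PC=0: DEC 1 -> ACC=-23
Event 24 (EXEC): [IRQ0] PC=1: DEC 2 -> ACC=-25
Event 25 (EXEC): [IRQ0] PC=2: DEC 4 -> ACC=-29
Event 26 (EXEC): [IRQ0] PC=3: IRET -> resume IRQ0 at PC=2 (depth now 1)

Answer: IRQ0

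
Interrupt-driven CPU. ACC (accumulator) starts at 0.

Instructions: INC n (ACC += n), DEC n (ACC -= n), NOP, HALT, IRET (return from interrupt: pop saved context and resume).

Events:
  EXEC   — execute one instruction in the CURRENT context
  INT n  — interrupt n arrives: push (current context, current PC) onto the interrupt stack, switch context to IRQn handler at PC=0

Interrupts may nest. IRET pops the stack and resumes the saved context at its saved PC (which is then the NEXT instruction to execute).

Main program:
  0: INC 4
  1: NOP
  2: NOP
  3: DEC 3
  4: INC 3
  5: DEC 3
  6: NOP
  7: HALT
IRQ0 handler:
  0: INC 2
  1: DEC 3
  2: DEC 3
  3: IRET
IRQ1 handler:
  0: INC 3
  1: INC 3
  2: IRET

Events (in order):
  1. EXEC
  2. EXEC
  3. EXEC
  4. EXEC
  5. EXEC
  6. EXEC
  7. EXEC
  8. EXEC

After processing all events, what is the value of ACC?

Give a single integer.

Answer: 1

Derivation:
Event 1 (EXEC): [MAIN] PC=0: INC 4 -> ACC=4
Event 2 (EXEC): [MAIN] PC=1: NOP
Event 3 (EXEC): [MAIN] PC=2: NOP
Event 4 (EXEC): [MAIN] PC=3: DEC 3 -> ACC=1
Event 5 (EXEC): [MAIN] PC=4: INC 3 -> ACC=4
Event 6 (EXEC): [MAIN] PC=5: DEC 3 -> ACC=1
Event 7 (EXEC): [MAIN] PC=6: NOP
Event 8 (EXEC): [MAIN] PC=7: HALT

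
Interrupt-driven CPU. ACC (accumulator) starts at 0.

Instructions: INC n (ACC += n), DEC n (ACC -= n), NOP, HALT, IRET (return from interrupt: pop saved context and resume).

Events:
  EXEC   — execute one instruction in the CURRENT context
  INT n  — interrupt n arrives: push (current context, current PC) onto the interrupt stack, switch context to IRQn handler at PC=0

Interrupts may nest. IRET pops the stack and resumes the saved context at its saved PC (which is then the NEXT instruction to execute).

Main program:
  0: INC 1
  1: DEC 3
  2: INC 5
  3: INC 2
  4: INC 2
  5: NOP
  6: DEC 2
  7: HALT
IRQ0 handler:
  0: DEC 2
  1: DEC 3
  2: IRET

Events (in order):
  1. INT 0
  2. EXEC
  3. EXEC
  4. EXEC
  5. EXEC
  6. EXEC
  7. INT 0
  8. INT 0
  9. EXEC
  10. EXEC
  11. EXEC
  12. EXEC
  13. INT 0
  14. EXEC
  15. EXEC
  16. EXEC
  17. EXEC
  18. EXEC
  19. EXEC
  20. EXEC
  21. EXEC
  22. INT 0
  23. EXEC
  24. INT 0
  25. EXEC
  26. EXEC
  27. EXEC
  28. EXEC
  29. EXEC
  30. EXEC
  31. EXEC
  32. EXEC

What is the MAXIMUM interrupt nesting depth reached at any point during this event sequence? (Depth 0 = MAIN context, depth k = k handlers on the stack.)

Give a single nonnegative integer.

Answer: 2

Derivation:
Event 1 (INT 0): INT 0 arrives: push (MAIN, PC=0), enter IRQ0 at PC=0 (depth now 1) [depth=1]
Event 2 (EXEC): [IRQ0] PC=0: DEC 2 -> ACC=-2 [depth=1]
Event 3 (EXEC): [IRQ0] PC=1: DEC 3 -> ACC=-5 [depth=1]
Event 4 (EXEC): [IRQ0] PC=2: IRET -> resume MAIN at PC=0 (depth now 0) [depth=0]
Event 5 (EXEC): [MAIN] PC=0: INC 1 -> ACC=-4 [depth=0]
Event 6 (EXEC): [MAIN] PC=1: DEC 3 -> ACC=-7 [depth=0]
Event 7 (INT 0): INT 0 arrives: push (MAIN, PC=2), enter IRQ0 at PC=0 (depth now 1) [depth=1]
Event 8 (INT 0): INT 0 arrives: push (IRQ0, PC=0), enter IRQ0 at PC=0 (depth now 2) [depth=2]
Event 9 (EXEC): [IRQ0] PC=0: DEC 2 -> ACC=-9 [depth=2]
Event 10 (EXEC): [IRQ0] PC=1: DEC 3 -> ACC=-12 [depth=2]
Event 11 (EXEC): [IRQ0] PC=2: IRET -> resume IRQ0 at PC=0 (depth now 1) [depth=1]
Event 12 (EXEC): [IRQ0] PC=0: DEC 2 -> ACC=-14 [depth=1]
Event 13 (INT 0): INT 0 arrives: push (IRQ0, PC=1), enter IRQ0 at PC=0 (depth now 2) [depth=2]
Event 14 (EXEC): [IRQ0] PC=0: DEC 2 -> ACC=-16 [depth=2]
Event 15 (EXEC): [IRQ0] PC=1: DEC 3 -> ACC=-19 [depth=2]
Event 16 (EXEC): [IRQ0] PC=2: IRET -> resume IRQ0 at PC=1 (depth now 1) [depth=1]
Event 17 (EXEC): [IRQ0] PC=1: DEC 3 -> ACC=-22 [depth=1]
Event 18 (EXEC): [IRQ0] PC=2: IRET -> resume MAIN at PC=2 (depth now 0) [depth=0]
Event 19 (EXEC): [MAIN] PC=2: INC 5 -> ACC=-17 [depth=0]
Event 20 (EXEC): [MAIN] PC=3: INC 2 -> ACC=-15 [depth=0]
Event 21 (EXEC): [MAIN] PC=4: INC 2 -> ACC=-13 [depth=0]
Event 22 (INT 0): INT 0 arrives: push (MAIN, PC=5), enter IRQ0 at PC=0 (depth now 1) [depth=1]
Event 23 (EXEC): [IRQ0] PC=0: DEC 2 -> ACC=-15 [depth=1]
Event 24 (INT 0): INT 0 arrives: push (IRQ0, PC=1), enter IRQ0 at PC=0 (depth now 2) [depth=2]
Event 25 (EXEC): [IRQ0] PC=0: DEC 2 -> ACC=-17 [depth=2]
Event 26 (EXEC): [IRQ0] PC=1: DEC 3 -> ACC=-20 [depth=2]
Event 27 (EXEC): [IRQ0] PC=2: IRET -> resume IRQ0 at PC=1 (depth now 1) [depth=1]
Event 28 (EXEC): [IRQ0] PC=1: DEC 3 -> ACC=-23 [depth=1]
Event 29 (EXEC): [IRQ0] PC=2: IRET -> resume MAIN at PC=5 (depth now 0) [depth=0]
Event 30 (EXEC): [MAIN] PC=5: NOP [depth=0]
Event 31 (EXEC): [MAIN] PC=6: DEC 2 -> ACC=-25 [depth=0]
Event 32 (EXEC): [MAIN] PC=7: HALT [depth=0]
Max depth observed: 2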